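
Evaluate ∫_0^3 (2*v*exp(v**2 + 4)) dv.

Let u = v**2 + 4, so du = 2*v dv. When v = 0, u = 4; when v = 3, u = 13.
The integral becomes ∫ exp(u) du from 4 to 13, with antiderivative exp(u).
Back in v: F(v) = exp(v**2 + 4).
Then F(3) - F(0) = (exp(13)) - (exp(4)) = -exp(4) + exp(13).

-exp(4) + exp(13)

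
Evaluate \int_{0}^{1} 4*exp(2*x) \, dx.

An antiderivative is F(x) = 2*exp(2*x).
Then F(1) - F(0) = (2*exp(2)) - (2) = -2 + 2*exp(2).

-2 + 2*exp(2)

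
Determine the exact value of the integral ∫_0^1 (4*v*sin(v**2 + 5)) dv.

-2*cos(6) + 2*cos(5)

Let u = v**2 + 5, so du = 2*v dv. When v = 0, u = 5; when v = 1, u = 6.
The integral becomes 2·∫ sin(u) du from 5 to 6, with antiderivative -2*cos(u).
Back in v: F(v) = -2*cos(v**2 + 5).
Then F(1) - F(0) = (-2*cos(6)) - (-2*cos(5)) = -2*cos(6) + 2*cos(5).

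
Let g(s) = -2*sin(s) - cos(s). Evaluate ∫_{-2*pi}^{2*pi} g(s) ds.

An antiderivative is F(s) = -sin(s) + 2*cos(s).
Then F(2*pi) - F(-2*pi) = (2) - (2) = 0.

0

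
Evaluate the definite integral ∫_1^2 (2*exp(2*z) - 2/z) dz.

-exp(2) - log(4) + exp(4)

An antiderivative is F(z) = exp(2*z) - 2*log(z).
Then F(2) - F(1) = (-log(4) + exp(4)) - (exp(2)) = -exp(2) - log(4) + exp(4).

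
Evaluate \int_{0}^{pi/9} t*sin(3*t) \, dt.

Integrate by parts once (u = t, dv = sin(3*t) dt).
An antiderivative is F(t) = -t*cos(3*t)/3 + sin(3*t)/9.
Then F(pi/9) - F(0) = (-pi/54 + sqrt(3)/18) - (0) = -pi/54 + sqrt(3)/18.

-pi/54 + sqrt(3)/18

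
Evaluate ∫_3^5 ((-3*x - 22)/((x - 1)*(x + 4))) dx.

Factor the denominator: x**2 + 3*x - 4 = (x + 4)(x - 1).
Partial fractions: (-3*x - 22)/((x - 1)*(x + 4)) = 2/(x + 4) - 5/(x - 1).
An antiderivative is F(x) = -5*log(x - 1) + 2*log(x + 4).
Then F(5) - F(3) = (-10*log(2) + 4*log(3)) - (log(49/32)) = -2*log(7) - 5*log(2) + 4*log(3).

-2*log(7) - 5*log(2) + 4*log(3)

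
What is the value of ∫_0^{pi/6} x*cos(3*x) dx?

Integrate by parts once (u = x, dv = cos(3*x) dx).
An antiderivative is F(x) = x*sin(3*x)/3 + cos(3*x)/9.
Then F(pi/6) - F(0) = (pi/18) - (1/9) = -1/9 + pi/18.

-1/9 + pi/18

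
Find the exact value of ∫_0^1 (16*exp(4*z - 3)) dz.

-(4 - 4*exp(4))*exp(-3)

Let u = 4*z - 3, so du = 4 dz. When z = 0, u = -3; when z = 1, u = 1.
The integral becomes 4·∫ exp(u) du from -3 to 1, with antiderivative 4*exp(u).
Back in z: F(z) = 4*exp(4*z - 3).
Then F(1) - F(0) = (4*exp(1)) - (4*exp(-3)) = -(4 - 4*exp(4))*exp(-3).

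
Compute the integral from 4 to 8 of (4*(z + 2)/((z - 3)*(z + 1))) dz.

-2*log(3) + 6*log(5)

Factor the denominator: z**2 - 2*z - 3 = (z + 1)(z - 3).
Partial fractions: 4*(z + 2)/((z - 3)*(z + 1)) = -1/(z + 1) + 5/(z - 3).
An antiderivative is F(z) = 5*log(z - 3) - log(z + 1).
Then F(8) - F(4) = (-2*log(3) + 5*log(5)) - (-log(5)) = -2*log(3) + 6*log(5).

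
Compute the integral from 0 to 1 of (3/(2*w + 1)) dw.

3*log(3)/2

An antiderivative is F(w) = 3*log(2*w + 1)/2.
Then F(1) - F(0) = (3*log(3)/2) - (0) = 3*log(3)/2.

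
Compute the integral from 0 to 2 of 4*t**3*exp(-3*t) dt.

Integrate by parts 3 times (u = t^3, dv = 4*exp(-3*t) dt).
An antiderivative is F(t) = (-36*t**3 - 36*t**2 - 24*t - 8)*exp(-3*t)/27.
Then F(2) - F(0) = (-488*exp(-6)/27) - (-8/27) = 8/27 - 488*exp(-6)/27.

8/27 - 488*exp(-6)/27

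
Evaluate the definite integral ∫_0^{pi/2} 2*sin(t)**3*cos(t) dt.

1/2

Let u = sin(t), so du = cos(t) dt. When t = 0, u = 0; when t = pi/2, u = 1.
The integral becomes 2·∫ u**3 du from 0 to 1, with antiderivative u**4/2.
Back in t: F(t) = sin(t)**4/2.
Then F(pi/2) - F(0) = (1/2) - (0) = 1/2.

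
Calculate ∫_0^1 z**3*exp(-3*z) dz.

2/27 - 26*exp(-3)/27

Integrate by parts 3 times (u = z^3, dv = exp(-3*z) dz).
An antiderivative is F(z) = (-9*z**3 - 9*z**2 - 6*z - 2)*exp(-3*z)/27.
Then F(1) - F(0) = (-26*exp(-3)/27) - (-2/27) = 2/27 - 26*exp(-3)/27.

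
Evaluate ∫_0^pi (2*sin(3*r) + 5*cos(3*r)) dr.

4/3

An antiderivative is F(r) = 5*sin(3*r)/3 - 2*cos(3*r)/3.
Then F(pi) - F(0) = (2/3) - (-2/3) = 4/3.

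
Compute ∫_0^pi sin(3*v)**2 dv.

pi/2

Use the identity sin^2(3*v) = (1 - cos(6*v))/2.
An antiderivative is F(v) = v/2 - sin(6*v)/12.
Then F(pi) - F(0) = (pi/2) - (0) = pi/2.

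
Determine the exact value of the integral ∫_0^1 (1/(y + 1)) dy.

An antiderivative is F(y) = log(y + 1).
Then F(1) - F(0) = (log(2)) - (0) = log(2).

log(2)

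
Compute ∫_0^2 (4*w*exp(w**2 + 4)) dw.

Let u = w**2 + 4, so du = 2*w dw. When w = 0, u = 4; when w = 2, u = 8.
The integral becomes 2·∫ exp(u) du from 4 to 8, with antiderivative 2*exp(u).
Back in w: F(w) = 2*exp(w**2 + 4).
Then F(2) - F(0) = (2*exp(8)) - (2*exp(4)) = -2*(1 - exp(4))*exp(4).

-2*(1 - exp(4))*exp(4)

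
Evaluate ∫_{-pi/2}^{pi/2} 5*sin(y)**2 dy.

5*pi/2

Use the identity sin^2(y) = (1 - cos(2*y))/2.
An antiderivative is F(y) = 5*y/2 - 5*sin(2*y)/4.
Then F(pi/2) - F(-pi/2) = (5*pi/4) - (-5*pi/4) = 5*pi/2.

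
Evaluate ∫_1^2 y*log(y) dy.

-3/4 + log(4)

Integrate by parts once (u = ln y, dv = y dy).
An antiderivative is F(y) = y**2*(2*log(y) - 1)/4.
Then F(2) - F(1) = (-1 + log(4)) - (-1/4) = -3/4 + log(4).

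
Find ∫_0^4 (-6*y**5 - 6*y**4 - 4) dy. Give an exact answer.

By the power rule, an antiderivative is F(y) = -y**6 - 6*y**5/5 - 4*y.
Then F(4) - F(0) = (-26704/5) - (0) = -26704/5.

-26704/5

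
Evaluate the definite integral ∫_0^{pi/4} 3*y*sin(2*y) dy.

3/4

Integrate by parts once (u = y, dv = 3*sin(2*y) dy).
An antiderivative is F(y) = -3*y*cos(2*y)/2 + 3*sin(2*y)/4.
Then F(pi/4) - F(0) = (3/4) - (0) = 3/4.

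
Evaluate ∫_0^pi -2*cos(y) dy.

0

An antiderivative is F(y) = -2*sin(y).
Then F(pi) - F(0) = (0) - (0) = 0.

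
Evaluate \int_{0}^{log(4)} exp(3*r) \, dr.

21

Let u = exp(r), so du = exp(r) dr. When r = 0, u = 1; when r = log(4), u = 4.
The integral becomes ∫ u**2 du from 1 to 4, with antiderivative u**3/3.
Back in r: F(r) = exp(3*r)/3.
Then F(log(4)) - F(0) = (64/3) - (1/3) = 21.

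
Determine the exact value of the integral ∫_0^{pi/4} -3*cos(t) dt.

An antiderivative is F(t) = -3*sin(t).
Then F(pi/4) - F(0) = (-3*sqrt(2)/2) - (0) = -3*sqrt(2)/2.

-3*sqrt(2)/2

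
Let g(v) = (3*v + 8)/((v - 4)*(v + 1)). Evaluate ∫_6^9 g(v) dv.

-5*log(2) + log(7) + 3*log(5)

Factor the denominator: v**2 - 3*v - 4 = (v + 1)(v - 4).
Partial fractions: (3*v + 8)/((v - 4)*(v + 1)) = -1/(v + 1) + 4/(v - 4).
An antiderivative is F(v) = 4*log(v - 4) - log(v + 1).
Then F(9) - F(6) = (-log(2) + 3*log(5)) - (log(16/7)) = -5*log(2) + log(7) + 3*log(5).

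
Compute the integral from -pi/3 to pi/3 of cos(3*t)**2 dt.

pi/3

Use the identity cos^2(3*t) = (1 + cos(6*t))/2.
An antiderivative is F(t) = t/2 + sin(6*t)/12.
Then F(pi/3) - F(-pi/3) = (pi/6) - (-pi/6) = pi/3.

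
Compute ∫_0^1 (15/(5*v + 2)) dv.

-3*log(2) + 3*log(7)

Let u = 5*v + 2, so du = 5 dv. When v = 0, u = 2; when v = 1, u = 7.
The integral becomes 3·∫ 1/u du from 2 to 7, with antiderivative 3*log(u).
Back in v: F(v) = 3*log(5*v + 2).
Then F(1) - F(0) = (3*log(7)) - (log(8)) = -3*log(2) + 3*log(7).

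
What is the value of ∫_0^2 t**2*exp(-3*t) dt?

Integrate by parts twice (u = t^2, dv = exp(-3*t) dt).
An antiderivative is F(t) = (-9*t**2 - 6*t - 2)*exp(-3*t)/27.
Then F(2) - F(0) = (-50*exp(-6)/27) - (-2/27) = 2/27 - 50*exp(-6)/27.

2/27 - 50*exp(-6)/27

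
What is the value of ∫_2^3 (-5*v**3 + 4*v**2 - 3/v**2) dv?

-677/12

By the power rule, an antiderivative is F(v) = -5*v**4/4 + 4*v**3/3 + 3/v.
Then F(3) - F(2) = (-257/4) - (-47/6) = -677/12.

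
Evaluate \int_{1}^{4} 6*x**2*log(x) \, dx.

Integrate by parts once (u = ln x, dv = 6*x**2 dx).
An antiderivative is F(x) = 2*x**3*(3*log(x) - 1)/3.
Then F(4) - F(1) = (-128/3 + 256*log(2)) - (-2/3) = -42 + 256*log(2).

-42 + 256*log(2)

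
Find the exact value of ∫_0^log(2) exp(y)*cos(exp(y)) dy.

Let u = exp(y), so du = exp(y) dy. When y = 0, u = 1; when y = log(2), u = 2.
The integral becomes ∫ cos(u) du from 1 to 2, with antiderivative sin(u).
Back in y: F(y) = sin(exp(y)).
Then F(log(2)) - F(0) = (sin(2)) - (sin(1)) = -sin(1) + sin(2).

-sin(1) + sin(2)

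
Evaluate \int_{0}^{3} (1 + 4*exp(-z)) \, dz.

7 - 4*exp(-3)

An antiderivative is F(z) = z - 4*exp(-z).
Then F(3) - F(0) = (3 - 4*exp(-3)) - (-4) = 7 - 4*exp(-3).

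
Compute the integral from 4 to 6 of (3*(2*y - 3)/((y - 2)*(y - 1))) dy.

-3*log(3) + 3*log(2) + 3*log(5)

Factor the denominator: y**2 - 3*y + 2 = (y - 1)(y - 2).
Partial fractions: 3*(2*y - 3)/((y - 2)*(y - 1)) = 3/(y - 1) + 3/(y - 2).
An antiderivative is F(y) = 3*log(y - 2) + 3*log(y - 1).
Then F(6) - F(4) = (6*log(2) + 3*log(5)) - (3*log(2) + 3*log(3)) = -3*log(3) + 3*log(2) + 3*log(5).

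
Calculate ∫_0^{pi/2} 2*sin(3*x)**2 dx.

Use the identity sin^2(3*x) = (1 - cos(6*x))/2.
An antiderivative is F(x) = x - sin(6*x)/6.
Then F(pi/2) - F(0) = (pi/2) - (0) = pi/2.

pi/2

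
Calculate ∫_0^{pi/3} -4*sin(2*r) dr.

-3

An antiderivative is F(r) = 2*cos(2*r).
Then F(pi/3) - F(0) = (-1) - (2) = -3.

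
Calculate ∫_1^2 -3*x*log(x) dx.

9/4 - log(64)

Integrate by parts once (u = ln x, dv = -3*x dx).
An antiderivative is F(x) = -3*x**2*(2*log(x) - 1)/4.
Then F(2) - F(1) = (3 - log(64)) - (3/4) = 9/4 - log(64).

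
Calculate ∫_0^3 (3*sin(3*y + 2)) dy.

Let u = 3*y + 2, so du = 3 dy. When y = 0, u = 2; when y = 3, u = 11.
The integral becomes ∫ sin(u) du from 2 to 11, with antiderivative -cos(u).
Back in y: F(y) = -cos(3*y + 2).
Then F(3) - F(0) = (-cos(11)) - (-cos(2)) = cos(2) - cos(11).

cos(2) - cos(11)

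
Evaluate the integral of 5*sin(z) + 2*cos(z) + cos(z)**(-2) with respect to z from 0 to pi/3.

5/2 + 2*sqrt(3)

An antiderivative is F(z) = 2*sin(z) - 5*cos(z) + tan(z).
Then F(pi/3) - F(0) = (-5/2 + 2*sqrt(3)) - (-5) = 5/2 + 2*sqrt(3).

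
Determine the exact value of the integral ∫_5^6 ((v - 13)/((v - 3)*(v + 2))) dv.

-3*log(7) - 2*log(3) + 11*log(2)

Factor the denominator: v**2 - v - 6 = (v + 2)(v - 3).
Partial fractions: (v - 13)/((v - 3)*(v + 2)) = 3/(v + 2) - 2/(v - 3).
An antiderivative is F(v) = -2*log(v - 3) + 3*log(v + 2).
Then F(6) - F(5) = (-2*log(3) + 9*log(2)) - (-2*log(2) + 3*log(7)) = -3*log(7) - 2*log(3) + 11*log(2).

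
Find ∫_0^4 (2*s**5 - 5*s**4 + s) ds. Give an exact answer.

1048/3

By the power rule, an antiderivative is F(s) = s**6/3 - s**5 + s**2/2.
Then F(4) - F(0) = (1048/3) - (0) = 1048/3.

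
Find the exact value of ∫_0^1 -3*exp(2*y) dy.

An antiderivative is F(y) = -3*exp(2*y)/2.
Then F(1) - F(0) = (-3*exp(2)/2) - (-3/2) = 3/2 - 3*exp(2)/2.

3/2 - 3*exp(2)/2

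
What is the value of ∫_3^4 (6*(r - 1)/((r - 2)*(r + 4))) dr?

Factor the denominator: r**2 + 2*r - 8 = (r + 4)(r - 2).
Partial fractions: 6*(r - 1)/((r - 2)*(r + 4)) = 5/(r + 4) + 1/(r - 2).
An antiderivative is F(r) = log(r - 2) + 5*log(r + 4).
Then F(4) - F(3) = (16*log(2)) - (5*log(7)) = -5*log(7) + 16*log(2).

-5*log(7) + 16*log(2)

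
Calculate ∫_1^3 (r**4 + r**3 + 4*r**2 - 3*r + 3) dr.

By the power rule, an antiderivative is F(r) = r**5/5 + r**4/4 + 4*r**3/3 - 3*r**2/2 + 3*r.
Then F(3) - F(1) = (2007/20) - (197/60) = 1456/15.

1456/15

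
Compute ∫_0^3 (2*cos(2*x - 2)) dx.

Let u = 2*x - 2, so du = 2 dx. When x = 0, u = -2; when x = 3, u = 4.
The integral becomes ∫ cos(u) du from -2 to 4, with antiderivative sin(u).
Back in x: F(x) = sin(2*x - 2).
Then F(3) - F(0) = (sin(4)) - (-sin(2)) = sin(4) + sin(2).

sin(4) + sin(2)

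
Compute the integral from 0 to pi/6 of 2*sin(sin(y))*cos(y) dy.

Let u = sin(y), so du = cos(y) dy. When y = 0, u = 0; when y = pi/6, u = 1/2.
The integral becomes 2·∫ sin(u) du from 0 to 1/2, with antiderivative -2*cos(u).
Back in y: F(y) = -2*cos(sin(y)).
Then F(pi/6) - F(0) = (-2*cos(1/2)) - (-2) = 2 - 2*cos(1/2).

2 - 2*cos(1/2)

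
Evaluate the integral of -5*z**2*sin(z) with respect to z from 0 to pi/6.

-5*sqrt(3) - 5*pi/6 + 5*sqrt(3)*pi**2/72 + 10

Integrate by parts twice (u = z^2, dv = -5*sin(z) dz).
An antiderivative is F(z) = 5*z**2*cos(z) - 10*z*sin(z) - 10*cos(z).
Then F(pi/6) - F(0) = (-5*sqrt(3) - 5*pi/6 + 5*sqrt(3)*pi**2/72) - (-10) = -5*sqrt(3) - 5*pi/6 + 5*sqrt(3)*pi**2/72 + 10.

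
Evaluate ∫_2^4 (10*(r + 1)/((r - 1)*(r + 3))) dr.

Factor the denominator: r**2 + 2*r - 3 = (r + 3)(r - 1).
Partial fractions: 10*(r + 1)/((r - 1)*(r + 3)) = 5/(r + 3) + 5/(r - 1).
An antiderivative is F(r) = 5*log(r - 1) + 5*log(r + 3).
Then F(4) - F(2) = (5*log(3) + 5*log(7)) - (5*log(5)) = -5*log(5) + 5*log(3) + 5*log(7).

-5*log(5) + 5*log(3) + 5*log(7)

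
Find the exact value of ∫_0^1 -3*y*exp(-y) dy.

-3 + 6*exp(-1)

Integrate by parts once (u = y, dv = -3*exp(-y) dy).
An antiderivative is F(y) = (3*y + 3)*exp(-y).
Then F(1) - F(0) = (6*exp(-1)) - (3) = -3 + 6*exp(-1).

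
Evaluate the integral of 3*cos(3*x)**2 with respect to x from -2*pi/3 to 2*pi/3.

2*pi

Use the identity cos^2(3*x) = (1 + cos(6*x))/2.
An antiderivative is F(x) = 3*x/2 + sin(6*x)/4.
Then F(2*pi/3) - F(-2*pi/3) = (pi) - (-pi) = 2*pi.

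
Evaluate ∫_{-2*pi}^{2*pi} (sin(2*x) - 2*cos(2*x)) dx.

An antiderivative is F(x) = -sin(2*x) - cos(2*x)/2.
Then F(2*pi) - F(-2*pi) = (-1/2) - (-1/2) = 0.

0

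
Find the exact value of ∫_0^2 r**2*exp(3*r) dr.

Integrate by parts twice (u = r^2, dv = exp(3*r) dr).
An antiderivative is F(r) = (9*r**2 - 6*r + 2)*exp(3*r)/27.
Then F(2) - F(0) = (26*exp(6)/27) - (2/27) = -2/27 + 26*exp(6)/27.

-2/27 + 26*exp(6)/27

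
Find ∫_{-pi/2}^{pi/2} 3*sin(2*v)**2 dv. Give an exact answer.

3*pi/2

Use the identity sin^2(2*v) = (1 - cos(4*v))/2.
An antiderivative is F(v) = 3*v/2 - 3*sin(4*v)/8.
Then F(pi/2) - F(-pi/2) = (3*pi/4) - (-3*pi/4) = 3*pi/2.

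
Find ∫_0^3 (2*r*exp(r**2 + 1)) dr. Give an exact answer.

-exp(1) + exp(10)

Let u = r**2 + 1, so du = 2*r dr. When r = 0, u = 1; when r = 3, u = 10.
The integral becomes ∫ exp(u) du from 1 to 10, with antiderivative exp(u).
Back in r: F(r) = exp(r**2 + 1).
Then F(3) - F(0) = (exp(10)) - (exp(1)) = -exp(1) + exp(10).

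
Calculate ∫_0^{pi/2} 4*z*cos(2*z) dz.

-2

Integrate by parts once (u = z, dv = 4*cos(2*z) dz).
An antiderivative is F(z) = 2*z*sin(2*z) + cos(2*z).
Then F(pi/2) - F(0) = (-1) - (1) = -2.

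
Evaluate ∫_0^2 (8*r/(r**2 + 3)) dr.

Let u = r**2 + 3, so du = 2*r dr. When r = 0, u = 3; when r = 2, u = 7.
The integral becomes 4·∫ 1/u du from 3 to 7, with antiderivative 4*log(u).
Back in r: F(r) = 4*log(r**2 + 3).
Then F(2) - F(0) = (4*log(7)) - (log(81)) = -4*log(3) + 4*log(7).

-4*log(3) + 4*log(7)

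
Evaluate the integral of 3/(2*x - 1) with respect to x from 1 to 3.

An antiderivative is F(x) = 3*log(2*x - 1)/2.
Then F(3) - F(1) = (3*log(5)/2) - (0) = 3*log(5)/2.

3*log(5)/2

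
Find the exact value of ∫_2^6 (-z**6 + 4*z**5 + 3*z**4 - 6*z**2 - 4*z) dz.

-498208/105

By the power rule, an antiderivative is F(z) = -z**7/7 + 2*z**6/3 + 3*z**5/5 - 2*z**3 - 2*z**2.
Then F(6) - F(2) = (-165384/35) - (2056/105) = -498208/105.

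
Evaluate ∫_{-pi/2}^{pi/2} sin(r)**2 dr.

pi/2

Use the identity sin^2(r) = (1 - cos(2*r))/2.
An antiderivative is F(r) = r/2 - sin(2*r)/4.
Then F(pi/2) - F(-pi/2) = (pi/4) - (-pi/4) = pi/2.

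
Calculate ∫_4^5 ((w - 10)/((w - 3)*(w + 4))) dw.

-7*log(2) + 4*log(3)

Factor the denominator: w**2 + w - 12 = (w + 4)(w - 3).
Partial fractions: (w - 10)/((w - 3)*(w + 4)) = 2/(w + 4) - 1/(w - 3).
An antiderivative is F(w) = -log(w - 3) + 2*log(w + 4).
Then F(5) - F(4) = (log(81/2)) - (log(64)) = -7*log(2) + 4*log(3).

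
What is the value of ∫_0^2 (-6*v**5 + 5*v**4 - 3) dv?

-38

By the power rule, an antiderivative is F(v) = -v**6 + v**5 - 3*v.
Then F(2) - F(0) = (-38) - (0) = -38.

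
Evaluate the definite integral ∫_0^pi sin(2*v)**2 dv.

Use the identity sin^2(2*v) = (1 - cos(4*v))/2.
An antiderivative is F(v) = v/2 - sin(4*v)/8.
Then F(pi) - F(0) = (pi/2) - (0) = pi/2.

pi/2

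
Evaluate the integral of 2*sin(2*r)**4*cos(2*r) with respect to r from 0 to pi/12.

1/160

Let u = sin(2*r), so du = 2*cos(2*r) dr. When r = 0, u = 0; when r = pi/12, u = 1/2.
The integral becomes ∫ u**4 du from 0 to 1/2, with antiderivative u**5/5.
Back in r: F(r) = sin(2*r)**5/5.
Then F(pi/12) - F(0) = (1/160) - (0) = 1/160.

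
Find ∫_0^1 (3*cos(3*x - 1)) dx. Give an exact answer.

sin(1) + sin(2)

Let u = 3*x - 1, so du = 3 dx. When x = 0, u = -1; when x = 1, u = 2.
The integral becomes ∫ cos(u) du from -1 to 2, with antiderivative sin(u).
Back in x: F(x) = sin(3*x - 1).
Then F(1) - F(0) = (sin(2)) - (-sin(1)) = sin(1) + sin(2).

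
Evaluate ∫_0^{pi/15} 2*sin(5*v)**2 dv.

-sqrt(3)/20 + pi/15

Use the identity sin^2(5*v) = (1 - cos(10*v))/2.
An antiderivative is F(v) = v - sin(10*v)/10.
Then F(pi/15) - F(0) = (-sqrt(3)/20 + pi/15) - (0) = -sqrt(3)/20 + pi/15.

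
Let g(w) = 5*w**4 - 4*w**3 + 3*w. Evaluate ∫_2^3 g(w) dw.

307/2

By the power rule, an antiderivative is F(w) = w**5 - w**4 + 3*w**2/2.
Then F(3) - F(2) = (351/2) - (22) = 307/2.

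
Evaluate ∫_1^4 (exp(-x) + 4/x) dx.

-exp(-4) + exp(-1) + 8*log(2)

An antiderivative is F(x) = 4*log(x) - exp(-x).
Then F(4) - F(1) = (-exp(-4) + 8*log(2)) - (-exp(-1)) = -exp(-4) + exp(-1) + 8*log(2).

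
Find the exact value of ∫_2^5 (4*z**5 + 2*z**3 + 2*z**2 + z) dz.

10767

By the power rule, an antiderivative is F(z) = 2*z**6/3 + z**4/2 + 2*z**3/3 + z**2/2.
Then F(5) - F(2) = (10825) - (58) = 10767.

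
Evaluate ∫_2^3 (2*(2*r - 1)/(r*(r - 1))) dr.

log(9)

Factor the denominator: r**2 - r = r(r - 1).
Partial fractions: 2*(2*r - 1)/(r*(r - 1)) = 2/r + 2/(r - 1).
An antiderivative is F(r) = 2*log(r) + 2*log(r - 1).
Then F(3) - F(2) = (log(36)) - (log(4)) = log(9).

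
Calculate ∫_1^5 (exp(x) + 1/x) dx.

An antiderivative is F(x) = exp(x) + log(x).
Then F(5) - F(1) = (log(5) + exp(5)) - (exp(1)) = -exp(1) + log(5) + exp(5).

-exp(1) + log(5) + exp(5)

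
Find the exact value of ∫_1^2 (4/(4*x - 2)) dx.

log(3)

An antiderivative is F(x) = log(4*x - 2).
Then F(2) - F(1) = (log(6)) - (log(2)) = log(3).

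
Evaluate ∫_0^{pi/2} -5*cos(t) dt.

An antiderivative is F(t) = -5*sin(t).
Then F(pi/2) - F(0) = (-5) - (0) = -5.

-5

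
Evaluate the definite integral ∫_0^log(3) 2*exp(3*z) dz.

Let u = exp(z), so du = exp(z) dz. When z = 0, u = 1; when z = log(3), u = 3.
The integral becomes 2·∫ u**2 du from 1 to 3, with antiderivative 2*u**3/3.
Back in z: F(z) = 2*exp(3*z)/3.
Then F(log(3)) - F(0) = (18) - (2/3) = 52/3.

52/3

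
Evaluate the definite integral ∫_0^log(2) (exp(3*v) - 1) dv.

7/3 - log(2)

An antiderivative is F(v) = exp(3*v)/3 - v.
Then F(log(2)) - F(0) = (8/3 - log(2)) - (1/3) = 7/3 - log(2).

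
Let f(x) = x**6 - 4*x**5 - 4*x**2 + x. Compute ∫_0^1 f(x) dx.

By the power rule, an antiderivative is F(x) = x**7/7 - 2*x**6/3 - 4*x**3/3 + x**2/2.
Then F(1) - F(0) = (-19/14) - (0) = -19/14.

-19/14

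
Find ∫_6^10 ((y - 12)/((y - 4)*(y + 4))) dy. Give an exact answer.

Factor the denominator: y**2 - 16 = (y + 4)(y - 4).
Partial fractions: (y - 12)/((y - 4)*(y + 4)) = 2/(y + 4) - 1/(y - 4).
An antiderivative is F(y) = -log(y - 4) + 2*log(y + 4).
Then F(10) - F(6) = (log(98/3)) - (log(50)) = log(49/75).

log(49/75)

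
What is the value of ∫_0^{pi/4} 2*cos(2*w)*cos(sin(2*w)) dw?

Let u = sin(2*w), so du = 2*cos(2*w) dw. When w = 0, u = 0; when w = pi/4, u = 1.
The integral becomes ∫ cos(u) du from 0 to 1, with antiderivative sin(u).
Back in w: F(w) = sin(sin(2*w)).
Then F(pi/4) - F(0) = (sin(1)) - (0) = sin(1).

sin(1)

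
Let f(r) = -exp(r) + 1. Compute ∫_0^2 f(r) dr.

An antiderivative is F(r) = r - exp(r).
Then F(2) - F(0) = (2 - exp(2)) - (-1) = 3 - exp(2).

3 - exp(2)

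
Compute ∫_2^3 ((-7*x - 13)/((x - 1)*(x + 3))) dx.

-7*log(2) - 2*log(3) + 2*log(5)

Factor the denominator: x**2 + 2*x - 3 = (x + 3)(x - 1).
Partial fractions: (-7*x - 13)/((x - 1)*(x + 3)) = -2/(x + 3) - 5/(x - 1).
An antiderivative is F(x) = -5*log(x - 1) - 2*log(x + 3).
Then F(3) - F(2) = (-7*log(2) - 2*log(3)) - (-log(25)) = -7*log(2) - 2*log(3) + 2*log(5).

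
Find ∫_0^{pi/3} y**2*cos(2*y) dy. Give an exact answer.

-pi/12 - sqrt(3)/8 + sqrt(3)*pi**2/36

Integrate by parts twice (u = y^2, dv = cos(2*y) dy).
An antiderivative is F(y) = y**2*sin(2*y)/2 + y*cos(2*y)/2 - sin(2*y)/4.
Then F(pi/3) - F(0) = (-pi/12 - sqrt(3)/8 + sqrt(3)*pi**2/36) - (0) = -pi/12 - sqrt(3)/8 + sqrt(3)*pi**2/36.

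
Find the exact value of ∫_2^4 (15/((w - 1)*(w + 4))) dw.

Factor the denominator: w**2 + 3*w - 4 = (w + 4)(w - 1).
Partial fractions: 15/((w - 1)*(w + 4)) = -3/(w + 4) + 3/(w - 1).
An antiderivative is F(w) = 3*log(w - 1) - 3*log(w + 4).
Then F(4) - F(2) = (-9*log(2) + 3*log(3)) - (-3*log(3) - 3*log(2)) = -6*log(2) + 6*log(3).

-6*log(2) + 6*log(3)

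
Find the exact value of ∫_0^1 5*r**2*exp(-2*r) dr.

5/4 - 25*exp(-2)/4

Integrate by parts twice (u = r^2, dv = 5*exp(-2*r) dr).
An antiderivative is F(r) = (-10*r**2 - 10*r - 5)*exp(-2*r)/4.
Then F(1) - F(0) = (-25*exp(-2)/4) - (-5/4) = 5/4 - 25*exp(-2)/4.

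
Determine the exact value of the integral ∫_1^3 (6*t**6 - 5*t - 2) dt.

12948/7

By the power rule, an antiderivative is F(t) = 6*t**7/7 - 5*t**2/2 - 2*t.
Then F(3) - F(1) = (25845/14) - (-51/14) = 12948/7.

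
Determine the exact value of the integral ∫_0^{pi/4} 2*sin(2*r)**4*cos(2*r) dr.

Let u = sin(2*r), so du = 2*cos(2*r) dr. When r = 0, u = 0; when r = pi/4, u = 1.
The integral becomes ∫ u**4 du from 0 to 1, with antiderivative u**5/5.
Back in r: F(r) = sin(2*r)**5/5.
Then F(pi/4) - F(0) = (1/5) - (0) = 1/5.

1/5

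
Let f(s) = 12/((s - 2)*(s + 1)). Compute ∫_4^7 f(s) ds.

-16*log(2) + 8*log(5)

Factor the denominator: s**2 - s - 2 = (s + 1)(s - 2).
Partial fractions: 12/((s - 2)*(s + 1)) = -4/(s + 1) + 4/(s - 2).
An antiderivative is F(s) = 4*log(s - 2) - 4*log(s + 1).
Then F(7) - F(4) = (-12*log(2) + 4*log(5)) - (-4*log(5) + 4*log(2)) = -16*log(2) + 8*log(5).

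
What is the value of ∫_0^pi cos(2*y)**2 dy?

Use the identity cos^2(2*y) = (1 + cos(4*y))/2.
An antiderivative is F(y) = y/2 + sin(4*y)/8.
Then F(pi) - F(0) = (pi/2) - (0) = pi/2.

pi/2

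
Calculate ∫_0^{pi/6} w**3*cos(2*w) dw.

Integrate by parts 3 times (u = w^3, dv = cos(2*w) dw).
An antiderivative is F(w) = w**3*sin(2*w)/2 + 3*w**2*cos(2*w)/4 - 3*w*sin(2*w)/4 - 3*cos(2*w)/8.
Then F(pi/6) - F(0) = (-sqrt(3)*pi/16 - 3/16 + sqrt(3)*pi**3/864 + pi**2/96) - (-3/8) = -sqrt(3)*pi/16 + sqrt(3)*pi**3/864 + pi**2/96 + 3/16.

-sqrt(3)*pi/16 + sqrt(3)*pi**3/864 + pi**2/96 + 3/16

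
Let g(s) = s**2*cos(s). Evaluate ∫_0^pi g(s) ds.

-2*pi

Integrate by parts twice (u = s^2, dv = cos(s) ds).
An antiderivative is F(s) = s**2*sin(s) + 2*s*cos(s) - 2*sin(s).
Then F(pi) - F(0) = (-2*pi) - (0) = -2*pi.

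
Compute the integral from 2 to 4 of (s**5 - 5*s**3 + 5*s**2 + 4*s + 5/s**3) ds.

47021/96

By the power rule, an antiderivative is F(s) = s**6/6 - 5*s**4/4 + 5*s**3/3 + 2*s**2 - 5/(2*s**2).
Then F(4) - F(2) = (48113/96) - (91/8) = 47021/96.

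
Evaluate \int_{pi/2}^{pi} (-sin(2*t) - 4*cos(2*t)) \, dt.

An antiderivative is F(t) = -2*sin(2*t) + cos(2*t)/2.
Then F(pi) - F(pi/2) = (1/2) - (-1/2) = 1.

1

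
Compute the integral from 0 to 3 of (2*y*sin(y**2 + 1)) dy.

cos(1) - cos(10)

Let u = y**2 + 1, so du = 2*y dy. When y = 0, u = 1; when y = 3, u = 10.
The integral becomes ∫ sin(u) du from 1 to 10, with antiderivative -cos(u).
Back in y: F(y) = -cos(y**2 + 1).
Then F(3) - F(0) = (-cos(10)) - (-cos(1)) = cos(1) - cos(10).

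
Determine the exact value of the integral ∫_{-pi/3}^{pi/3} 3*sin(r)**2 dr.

pi - 3*sqrt(3)/4

Use the identity sin^2(r) = (1 - cos(2*r))/2.
An antiderivative is F(r) = 3*r/2 - 3*sin(2*r)/4.
Then F(pi/3) - F(-pi/3) = (-3*sqrt(3)/8 + pi/2) - (-pi/2 + 3*sqrt(3)/8) = pi - 3*sqrt(3)/4.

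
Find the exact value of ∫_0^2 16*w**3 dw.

Let u = 2*w, so du = 2 dw. When w = 0, u = 0; when w = 2, u = 4.
The integral becomes ∫ u**3 du from 0 to 4, with antiderivative u**4/4.
Back in w: F(w) = 4*w**4.
Then F(2) - F(0) = (64) - (0) = 64.

64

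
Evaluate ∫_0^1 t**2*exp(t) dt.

-2 + E

Integrate by parts twice (u = t^2, dv = exp(t) dt).
An antiderivative is F(t) = (t**2 - 2*t + 2)*exp(t).
Then F(1) - F(0) = (E) - (2) = -2 + E.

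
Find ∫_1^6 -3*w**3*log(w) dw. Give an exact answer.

-972*log(3) - 972*log(2) + 3885/16

Integrate by parts once (u = ln w, dv = -3*w**3 dw).
An antiderivative is F(w) = -3*w**4*(4*log(w) - 1)/16.
Then F(6) - F(1) = (-972*log(3) - 972*log(2) + 243) - (3/16) = -972*log(3) - 972*log(2) + 3885/16.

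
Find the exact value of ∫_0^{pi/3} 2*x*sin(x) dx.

-pi/3 + sqrt(3)

Integrate by parts once (u = x, dv = 2*sin(x) dx).
An antiderivative is F(x) = -2*x*cos(x) + 2*sin(x).
Then F(pi/3) - F(0) = (-pi/3 + sqrt(3)) - (0) = -pi/3 + sqrt(3).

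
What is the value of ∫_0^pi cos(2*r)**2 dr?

pi/2

Use the identity cos^2(2*r) = (1 + cos(4*r))/2.
An antiderivative is F(r) = r/2 + sin(4*r)/8.
Then F(pi) - F(0) = (pi/2) - (0) = pi/2.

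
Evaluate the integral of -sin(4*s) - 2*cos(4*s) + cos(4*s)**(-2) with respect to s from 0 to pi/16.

-sqrt(2)/8

An antiderivative is F(s) = -sin(4*s)/2 + cos(4*s)/4 + tan(4*s)/4.
Then F(pi/16) - F(0) = (1/4 - sqrt(2)/8) - (1/4) = -sqrt(2)/8.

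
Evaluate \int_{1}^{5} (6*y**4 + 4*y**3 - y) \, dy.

21804/5

By the power rule, an antiderivative is F(y) = 6*y**5/5 + y**4 - y**2/2.
Then F(5) - F(1) = (8725/2) - (17/10) = 21804/5.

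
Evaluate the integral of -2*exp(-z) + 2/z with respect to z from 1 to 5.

-2*exp(-1) + 2*exp(-5) + 2*log(5)

An antiderivative is F(z) = 2*log(z) + 2*exp(-z).
Then F(5) - F(1) = (2*exp(-5) + 2*log(5)) - (2*exp(-1)) = -2*exp(-1) + 2*exp(-5) + 2*log(5).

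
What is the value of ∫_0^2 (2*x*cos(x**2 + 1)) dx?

Let u = x**2 + 1, so du = 2*x dx. When x = 0, u = 1; when x = 2, u = 5.
The integral becomes ∫ cos(u) du from 1 to 5, with antiderivative sin(u).
Back in x: F(x) = sin(x**2 + 1).
Then F(2) - F(0) = (sin(5)) - (sin(1)) = sin(5) - sin(1).

sin(5) - sin(1)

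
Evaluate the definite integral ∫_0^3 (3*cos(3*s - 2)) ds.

Let u = 3*s - 2, so du = 3 ds. When s = 0, u = -2; when s = 3, u = 7.
The integral becomes ∫ cos(u) du from -2 to 7, with antiderivative sin(u).
Back in s: F(s) = sin(3*s - 2).
Then F(3) - F(0) = (sin(7)) - (-sin(2)) = sin(7) + sin(2).

sin(7) + sin(2)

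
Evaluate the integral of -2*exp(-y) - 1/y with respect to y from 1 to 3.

-log(3) - 2*exp(-1) + 2*exp(-3)

An antiderivative is F(y) = -log(y) + 2*exp(-y).
Then F(3) - F(1) = (-log(3) + 2*exp(-3)) - (2*exp(-1)) = -log(3) - 2*exp(-1) + 2*exp(-3).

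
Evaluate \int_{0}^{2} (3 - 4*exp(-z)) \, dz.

4*exp(-2) + 2

An antiderivative is F(z) = 3*z + 4*exp(-z).
Then F(2) - F(0) = (4*exp(-2) + 6) - (4) = 4*exp(-2) + 2.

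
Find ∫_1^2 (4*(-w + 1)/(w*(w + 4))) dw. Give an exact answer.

Factor the denominator: w**2 + 4*w = (w + 4)w.
Partial fractions: 4*(-w + 1)/(w*(w + 4)) = -5/(w + 4) + 1/w.
An antiderivative is F(w) = log(w) - 5*log(w + 4).
Then F(2) - F(1) = (-5*log(3) - 4*log(2)) - (-5*log(5)) = -5*log(3) - 4*log(2) + 5*log(5).

-5*log(3) - 4*log(2) + 5*log(5)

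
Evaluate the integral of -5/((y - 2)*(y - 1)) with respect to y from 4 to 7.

-5*log(5) + 10*log(2)

Factor the denominator: y**2 - 3*y + 2 = (y - 1)(y - 2).
Partial fractions: -5/((y - 2)*(y - 1)) = 5/(y - 1) - 5/(y - 2).
An antiderivative is F(y) = -5*log(y - 2) + 5*log(y - 1).
Then F(7) - F(4) = (-5*log(5) + 5*log(2) + 5*log(3)) - (-5*log(2) + 5*log(3)) = -5*log(5) + 10*log(2).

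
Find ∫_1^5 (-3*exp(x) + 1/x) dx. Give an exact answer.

-3*exp(5) + log(5) + 3*exp(1)

An antiderivative is F(x) = -3*exp(x) + log(x).
Then F(5) - F(1) = (-3*exp(5) + log(5)) - (-3*exp(1)) = -3*exp(5) + log(5) + 3*exp(1).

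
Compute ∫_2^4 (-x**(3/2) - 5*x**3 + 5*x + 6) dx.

-1354/5 + 8*sqrt(2)/5

By the power rule, an antiderivative is F(x) = -2*x**(5/2)/5 - 5*x**4/4 + 5*x**2/2 + 6*x.
Then F(4) - F(2) = (-1344/5) - (2 - 8*sqrt(2)/5) = -1354/5 + 8*sqrt(2)/5.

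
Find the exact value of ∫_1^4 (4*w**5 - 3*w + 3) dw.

By the power rule, an antiderivative is F(w) = 2*w**6/3 - 3*w**2/2 + 3*w.
Then F(4) - F(1) = (8156/3) - (13/6) = 5433/2.

5433/2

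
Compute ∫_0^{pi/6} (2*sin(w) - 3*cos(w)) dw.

1/2 - sqrt(3)

An antiderivative is F(w) = -3*sin(w) - 2*cos(w).
Then F(pi/6) - F(0) = (-sqrt(3) - 3/2) - (-2) = 1/2 - sqrt(3).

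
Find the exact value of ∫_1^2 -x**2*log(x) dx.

Integrate by parts once (u = ln x, dv = -x**2 dx).
An antiderivative is F(x) = -x**3*(3*log(x) - 1)/9.
Then F(2) - F(1) = (8/9 - 8*log(2)/3) - (1/9) = 7/9 - 8*log(2)/3.

7/9 - 8*log(2)/3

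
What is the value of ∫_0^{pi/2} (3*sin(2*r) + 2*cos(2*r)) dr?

3

An antiderivative is F(r) = sin(2*r) - 3*cos(2*r)/2.
Then F(pi/2) - F(0) = (3/2) - (-3/2) = 3.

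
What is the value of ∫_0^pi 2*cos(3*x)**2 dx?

pi

Use the identity cos^2(3*x) = (1 + cos(6*x))/2.
An antiderivative is F(x) = x + sin(6*x)/6.
Then F(pi) - F(0) = (pi) - (0) = pi.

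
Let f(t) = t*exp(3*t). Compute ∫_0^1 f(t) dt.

1/9 + 2*exp(3)/9

Integrate by parts once (u = t, dv = exp(3*t) dt).
An antiderivative is F(t) = (3*t - 1)*exp(3*t)/9.
Then F(1) - F(0) = (2*exp(3)/9) - (-1/9) = 1/9 + 2*exp(3)/9.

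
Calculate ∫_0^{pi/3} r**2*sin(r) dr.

-1 - pi**2/18 + sqrt(3)*pi/3

Integrate by parts twice (u = r^2, dv = sin(r) dr).
An antiderivative is F(r) = -r**2*cos(r) + 2*r*sin(r) + 2*cos(r).
Then F(pi/3) - F(0) = (-pi**2/18 + 1 + sqrt(3)*pi/3) - (2) = -1 - pi**2/18 + sqrt(3)*pi/3.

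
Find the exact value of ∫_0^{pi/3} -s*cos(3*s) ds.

Integrate by parts once (u = s, dv = -cos(3*s) ds).
An antiderivative is F(s) = -s*sin(3*s)/3 - cos(3*s)/9.
Then F(pi/3) - F(0) = (1/9) - (-1/9) = 2/9.

2/9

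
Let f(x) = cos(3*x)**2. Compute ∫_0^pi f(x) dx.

pi/2

Use the identity cos^2(3*x) = (1 + cos(6*x))/2.
An antiderivative is F(x) = x/2 + sin(6*x)/12.
Then F(pi) - F(0) = (pi/2) - (0) = pi/2.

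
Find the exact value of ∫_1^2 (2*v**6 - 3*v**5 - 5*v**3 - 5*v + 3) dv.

-517/28

By the power rule, an antiderivative is F(v) = 2*v**7/7 - v**6/2 - 5*v**4/4 - 5*v**2/2 + 3*v.
Then F(2) - F(1) = (-136/7) - (-27/28) = -517/28.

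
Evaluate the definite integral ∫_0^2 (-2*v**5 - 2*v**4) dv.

By the power rule, an antiderivative is F(v) = -v**6/3 - 2*v**5/5.
Then F(2) - F(0) = (-512/15) - (0) = -512/15.

-512/15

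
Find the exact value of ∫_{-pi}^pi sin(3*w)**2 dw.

pi

Use the identity sin^2(3*w) = (1 - cos(6*w))/2.
An antiderivative is F(w) = w/2 - sin(6*w)/12.
Then F(pi) - F(-pi) = (pi/2) - (-pi/2) = pi.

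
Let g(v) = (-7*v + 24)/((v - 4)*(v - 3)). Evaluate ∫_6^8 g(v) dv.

Factor the denominator: v**2 - 7*v + 12 = (v - 3)(v - 4).
Partial fractions: (-7*v + 24)/((v - 4)*(v - 3)) = -3/(v - 3) - 4/(v - 4).
An antiderivative is F(v) = -4*log(v - 4) - 3*log(v - 3).
Then F(8) - F(6) = (-8*log(2) - 3*log(5)) - (-3*log(3) - 4*log(2)) = -3*log(5) - 4*log(2) + 3*log(3).

-3*log(5) - 4*log(2) + 3*log(3)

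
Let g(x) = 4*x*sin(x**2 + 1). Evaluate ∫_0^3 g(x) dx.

Let u = x**2 + 1, so du = 2*x dx. When x = 0, u = 1; when x = 3, u = 10.
The integral becomes 2·∫ sin(u) du from 1 to 10, with antiderivative -2*cos(u).
Back in x: F(x) = -2*cos(x**2 + 1).
Then F(3) - F(0) = (-2*cos(10)) - (-2*cos(1)) = 2*cos(1) - 2*cos(10).

2*cos(1) - 2*cos(10)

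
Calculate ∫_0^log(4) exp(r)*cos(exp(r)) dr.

-sin(1) + sin(4)

Let u = exp(r), so du = exp(r) dr. When r = 0, u = 1; when r = log(4), u = 4.
The integral becomes ∫ cos(u) du from 1 to 4, with antiderivative sin(u).
Back in r: F(r) = sin(exp(r)).
Then F(log(4)) - F(0) = (sin(4)) - (sin(1)) = -sin(1) + sin(4).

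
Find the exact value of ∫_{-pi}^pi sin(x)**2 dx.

pi

Use the identity sin^2(x) = (1 - cos(2*x))/2.
An antiderivative is F(x) = x/2 - sin(2*x)/4.
Then F(pi) - F(-pi) = (pi/2) - (-pi/2) = pi.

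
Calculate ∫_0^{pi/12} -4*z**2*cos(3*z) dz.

sqrt(2)*(-8*pi - pi**2 + 32)/216

Integrate by parts twice (u = z^2, dv = -4*cos(3*z) dz).
An antiderivative is F(z) = -4*z**2*sin(3*z)/3 - 8*z*cos(3*z)/9 + 8*sin(3*z)/27.
Then F(pi/12) - F(0) = (sqrt(2)*(-8*pi - pi**2 + 32)/216) - (0) = sqrt(2)*(-8*pi - pi**2 + 32)/216.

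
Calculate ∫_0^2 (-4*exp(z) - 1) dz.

2 - 4*exp(2)

An antiderivative is F(z) = -z - 4*exp(z).
Then F(2) - F(0) = (-4*exp(2) - 2) - (-4) = 2 - 4*exp(2).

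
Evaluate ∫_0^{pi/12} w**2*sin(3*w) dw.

-2/27 - sqrt(2)*pi**2/864 + sqrt(2)*pi/108 + sqrt(2)/27

Integrate by parts twice (u = w^2, dv = sin(3*w) dw).
An antiderivative is F(w) = -w**2*cos(3*w)/3 + 2*w*sin(3*w)/9 + 2*cos(3*w)/27.
Then F(pi/12) - F(0) = (sqrt(2)*(-pi**2 + 8*pi + 32)/864) - (2/27) = -2/27 - sqrt(2)*pi**2/864 + sqrt(2)*pi/108 + sqrt(2)/27.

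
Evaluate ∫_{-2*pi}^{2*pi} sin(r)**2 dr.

Use the identity sin^2(r) = (1 - cos(2*r))/2.
An antiderivative is F(r) = r/2 - sin(2*r)/4.
Then F(2*pi) - F(-2*pi) = (pi) - (-pi) = 2*pi.

2*pi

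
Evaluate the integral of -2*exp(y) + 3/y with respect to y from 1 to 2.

An antiderivative is F(y) = -2*exp(y) + 3*log(y).
Then F(2) - F(1) = (-2*exp(2) + log(8)) - (-2*exp(1)) = -2*exp(2) + log(8) + 2*exp(1).

-2*exp(2) + log(8) + 2*exp(1)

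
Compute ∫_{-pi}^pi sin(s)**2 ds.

pi

Use the identity sin^2(s) = (1 - cos(2*s))/2.
An antiderivative is F(s) = s/2 - sin(2*s)/4.
Then F(pi) - F(-pi) = (pi/2) - (-pi/2) = pi.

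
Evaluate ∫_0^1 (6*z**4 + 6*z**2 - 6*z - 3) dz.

By the power rule, an antiderivative is F(z) = 6*z**5/5 + 2*z**3 - 3*z**2 - 3*z.
Then F(1) - F(0) = (-14/5) - (0) = -14/5.

-14/5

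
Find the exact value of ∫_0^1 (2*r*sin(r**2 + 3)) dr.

cos(3) - cos(4)

Let u = r**2 + 3, so du = 2*r dr. When r = 0, u = 3; when r = 1, u = 4.
The integral becomes ∫ sin(u) du from 3 to 4, with antiderivative -cos(u).
Back in r: F(r) = -cos(r**2 + 3).
Then F(1) - F(0) = (-cos(4)) - (-cos(3)) = cos(3) - cos(4).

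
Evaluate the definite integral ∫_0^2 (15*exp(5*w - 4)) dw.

-(3 - 3*exp(10))*exp(-4)

Let u = 5*w - 4, so du = 5 dw. When w = 0, u = -4; when w = 2, u = 6.
The integral becomes 3·∫ exp(u) du from -4 to 6, with antiderivative 3*exp(u).
Back in w: F(w) = 3*exp(5*w - 4).
Then F(2) - F(0) = (3*exp(6)) - (3*exp(-4)) = -(3 - 3*exp(10))*exp(-4).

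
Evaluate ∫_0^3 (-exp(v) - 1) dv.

-exp(3) - 2

An antiderivative is F(v) = -v - exp(v).
Then F(3) - F(0) = (-exp(3) - 3) - (-1) = -exp(3) - 2.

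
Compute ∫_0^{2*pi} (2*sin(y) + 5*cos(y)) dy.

0

An antiderivative is F(y) = 5*sin(y) - 2*cos(y).
Then F(2*pi) - F(0) = (-2) - (-2) = 0.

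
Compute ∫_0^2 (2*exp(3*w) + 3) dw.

An antiderivative is F(w) = 2*exp(3*w)/3 + 3*w.
Then F(2) - F(0) = (6 + 2*exp(6)/3) - (2/3) = 16/3 + 2*exp(6)/3.

16/3 + 2*exp(6)/3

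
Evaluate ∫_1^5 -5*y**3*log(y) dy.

195 - 3125*log(5)/4

Integrate by parts once (u = ln y, dv = -5*y**3 dy).
An antiderivative is F(y) = -5*y**4*(4*log(y) - 1)/16.
Then F(5) - F(1) = (3125/16 - 3125*log(5)/4) - (5/16) = 195 - 3125*log(5)/4.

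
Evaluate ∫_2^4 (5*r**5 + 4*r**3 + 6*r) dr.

By the power rule, an antiderivative is F(r) = 5*r**6/6 + r**4 + 3*r**2.
Then F(4) - F(2) = (11152/3) - (244/3) = 3636.

3636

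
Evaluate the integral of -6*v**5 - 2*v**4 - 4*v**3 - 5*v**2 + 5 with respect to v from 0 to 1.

By the power rule, an antiderivative is F(v) = -v**6 - 2*v**5/5 - v**4 - 5*v**3/3 + 5*v.
Then F(1) - F(0) = (14/15) - (0) = 14/15.

14/15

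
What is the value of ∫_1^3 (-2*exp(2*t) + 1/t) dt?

An antiderivative is F(t) = -exp(2*t) + log(t).
Then F(3) - F(1) = (-exp(6) + log(3)) - (-exp(2)) = -exp(6) + log(3) + exp(2).

-exp(6) + log(3) + exp(2)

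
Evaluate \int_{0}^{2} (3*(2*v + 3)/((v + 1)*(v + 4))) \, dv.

Factor the denominator: v**2 + 5*v + 4 = (v + 4)(v + 1).
Partial fractions: 3*(2*v + 3)/((v + 1)*(v + 4)) = 5/(v + 4) + 1/(v + 1).
An antiderivative is F(v) = log(v + 1) + 5*log(v + 4).
Then F(2) - F(0) = (5*log(2) + 6*log(3)) - (10*log(2)) = -5*log(2) + 6*log(3).

-5*log(2) + 6*log(3)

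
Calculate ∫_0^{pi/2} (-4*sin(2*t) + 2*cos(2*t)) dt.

-4

An antiderivative is F(t) = sin(2*t) + 2*cos(2*t).
Then F(pi/2) - F(0) = (-2) - (2) = -4.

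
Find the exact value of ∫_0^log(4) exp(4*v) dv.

Let u = exp(v), so du = exp(v) dv. When v = 0, u = 1; when v = log(4), u = 4.
The integral becomes ∫ u**3 du from 1 to 4, with antiderivative u**4/4.
Back in v: F(v) = exp(4*v)/4.
Then F(log(4)) - F(0) = (64) - (1/4) = 255/4.

255/4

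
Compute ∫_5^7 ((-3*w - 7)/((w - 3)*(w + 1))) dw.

Factor the denominator: w**2 - 2*w - 3 = (w + 1)(w - 3).
Partial fractions: (-3*w - 7)/((w - 3)*(w + 1)) = 1/(w + 1) - 4/(w - 3).
An antiderivative is F(w) = -4*log(w - 3) + log(w + 1).
Then F(7) - F(5) = (-log(32)) - (log(3/8)) = -log(12).

-log(12)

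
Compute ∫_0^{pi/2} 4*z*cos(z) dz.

Integrate by parts once (u = z, dv = 4*cos(z) dz).
An antiderivative is F(z) = 4*z*sin(z) + 4*cos(z).
Then F(pi/2) - F(0) = (2*pi) - (4) = -4 + 2*pi.

-4 + 2*pi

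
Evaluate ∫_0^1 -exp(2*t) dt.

1/2 - exp(2)/2

An antiderivative is F(t) = -exp(2*t)/2.
Then F(1) - F(0) = (-exp(2)/2) - (-1/2) = 1/2 - exp(2)/2.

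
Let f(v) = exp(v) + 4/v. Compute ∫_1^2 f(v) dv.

An antiderivative is F(v) = exp(v) + 4*log(v).
Then F(2) - F(1) = (log(16) + exp(2)) - (exp(1)) = -exp(1) + log(16) + exp(2).

-exp(1) + log(16) + exp(2)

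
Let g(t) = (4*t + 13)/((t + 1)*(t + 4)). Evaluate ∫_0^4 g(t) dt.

Factor the denominator: t**2 + 5*t + 4 = (t + 4)(t + 1).
Partial fractions: (4*t + 13)/((t + 1)*(t + 4)) = 1/(t + 4) + 3/(t + 1).
An antiderivative is F(t) = 3*log(t + 1) + log(t + 4).
Then F(4) - F(0) = (3*log(2) + 3*log(5)) - (log(4)) = log(2) + 3*log(5).

log(2) + 3*log(5)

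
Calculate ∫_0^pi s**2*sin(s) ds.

-4 + pi**2

Integrate by parts twice (u = s^2, dv = sin(s) ds).
An antiderivative is F(s) = -s**2*cos(s) + 2*s*sin(s) + 2*cos(s).
Then F(pi) - F(0) = (-2 + pi**2) - (2) = -4 + pi**2.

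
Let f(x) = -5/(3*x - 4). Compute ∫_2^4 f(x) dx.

An antiderivative is F(x) = -5*log(3*x - 4)/3.
Then F(4) - F(2) = (-log(32)) - (-5*log(2)/3) = -10*log(2)/3.

-10*log(2)/3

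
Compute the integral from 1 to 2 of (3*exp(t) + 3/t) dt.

-3*exp(1) + 3*log(2) + 3*exp(2)

An antiderivative is F(t) = 3*exp(t) + 3*log(t).
Then F(2) - F(1) = (3*log(2) + 3*exp(2)) - (3*exp(1)) = -3*exp(1) + 3*log(2) + 3*exp(2).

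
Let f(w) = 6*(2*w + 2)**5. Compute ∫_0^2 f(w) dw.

Let u = 2*w + 2, so du = 2 dw. When w = 0, u = 2; when w = 2, u = 6.
The integral becomes 3·∫ u**5 du from 2 to 6, with antiderivative u**6/2.
Back in w: F(w) = (2*w + 2)**6/2.
Then F(2) - F(0) = (23328) - (32) = 23296.

23296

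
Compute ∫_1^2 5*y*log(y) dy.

-15/4 + 10*log(2)

Integrate by parts once (u = ln y, dv = 5*y dy).
An antiderivative is F(y) = 5*y**2*(2*log(y) - 1)/4.
Then F(2) - F(1) = (-5 + 10*log(2)) - (-5/4) = -15/4 + 10*log(2).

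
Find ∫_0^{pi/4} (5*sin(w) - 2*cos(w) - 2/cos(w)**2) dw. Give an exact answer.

3 - 7*sqrt(2)/2

An antiderivative is F(w) = -2*sin(w) - 5*cos(w) - 2*tan(w).
Then F(pi/4) - F(0) = (-7*sqrt(2)/2 - 2) - (-5) = 3 - 7*sqrt(2)/2.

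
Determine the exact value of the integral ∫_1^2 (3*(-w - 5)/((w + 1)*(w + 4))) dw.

Factor the denominator: w**2 + 5*w + 4 = (w + 4)(w + 1).
Partial fractions: 3*(-w - 5)/((w + 1)*(w + 4)) = 1/(w + 4) - 4/(w + 1).
An antiderivative is F(w) = -4*log(w + 1) + log(w + 4).
Then F(2) - F(1) = (log(2/27)) - (log(5/16)) = -3*log(3) - log(5) + 5*log(2).

-3*log(3) - log(5) + 5*log(2)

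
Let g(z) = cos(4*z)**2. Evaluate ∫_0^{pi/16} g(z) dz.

1/16 + pi/32

Use the identity cos^2(4*z) = (1 + cos(8*z))/2.
An antiderivative is F(z) = z/2 + sin(8*z)/16.
Then F(pi/16) - F(0) = (1/16 + pi/32) - (0) = 1/16 + pi/32.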